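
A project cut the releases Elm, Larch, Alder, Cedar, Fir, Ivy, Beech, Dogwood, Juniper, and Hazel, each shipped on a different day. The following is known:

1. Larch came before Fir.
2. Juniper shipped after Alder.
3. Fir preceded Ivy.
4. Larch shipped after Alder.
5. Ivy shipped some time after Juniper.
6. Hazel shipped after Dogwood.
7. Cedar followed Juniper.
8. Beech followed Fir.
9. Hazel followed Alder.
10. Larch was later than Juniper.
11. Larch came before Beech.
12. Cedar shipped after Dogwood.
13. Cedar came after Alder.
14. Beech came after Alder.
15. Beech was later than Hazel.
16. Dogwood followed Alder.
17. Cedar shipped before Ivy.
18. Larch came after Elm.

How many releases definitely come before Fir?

Directly stated before Fir: Larch.
Alder reaches Fir via Alder → Larch → Fir.
Elm reaches Fir via Elm → Larch → Fir.
Juniper reaches Fir via Juniper → Larch → Fir.
No chain forces Ivy (or any of the others) ahead of Fir.
That's Alder, Elm, Juniper, and Larch — 4 in all.

4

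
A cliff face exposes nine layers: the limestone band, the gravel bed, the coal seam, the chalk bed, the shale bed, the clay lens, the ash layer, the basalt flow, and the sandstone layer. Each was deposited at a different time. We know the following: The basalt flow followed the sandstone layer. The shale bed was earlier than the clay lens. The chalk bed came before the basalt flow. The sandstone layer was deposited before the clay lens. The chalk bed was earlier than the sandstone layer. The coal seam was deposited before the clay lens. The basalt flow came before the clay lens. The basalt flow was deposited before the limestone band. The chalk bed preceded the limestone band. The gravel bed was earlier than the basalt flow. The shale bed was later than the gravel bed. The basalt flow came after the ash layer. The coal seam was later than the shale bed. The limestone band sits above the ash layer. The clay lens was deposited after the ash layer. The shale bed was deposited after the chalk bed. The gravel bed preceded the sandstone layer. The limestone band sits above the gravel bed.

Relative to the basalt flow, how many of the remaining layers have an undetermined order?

2

Forced before the basalt flow: the ash layer, the chalk bed, the gravel bed, and the sandstone layer; forced after the basalt flow: the clay lens and the limestone band.
That leaves the coal seam and the shale bed with no forced order relative to the basalt flow — 2.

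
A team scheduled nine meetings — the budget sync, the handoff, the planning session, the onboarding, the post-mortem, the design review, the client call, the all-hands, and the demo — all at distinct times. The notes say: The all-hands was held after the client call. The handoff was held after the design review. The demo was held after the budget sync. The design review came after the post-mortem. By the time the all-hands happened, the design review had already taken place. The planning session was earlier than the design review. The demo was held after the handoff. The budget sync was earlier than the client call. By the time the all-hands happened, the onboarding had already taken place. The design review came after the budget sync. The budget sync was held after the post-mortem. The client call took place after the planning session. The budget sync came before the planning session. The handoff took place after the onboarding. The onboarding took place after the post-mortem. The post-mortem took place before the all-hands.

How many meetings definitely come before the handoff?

5

Directly stated before the handoff: the design review and the onboarding.
The budget sync reaches the handoff via the budget sync → the design review → the handoff.
The planning session reaches the handoff via the planning session → the design review → the handoff.
The post-mortem reaches the handoff via the post-mortem → the design review → the handoff.
No chain forces the client call (or any of the others) ahead of the handoff.
That's the budget sync, the design review, the onboarding, the planning session, and the post-mortem — 5 in all.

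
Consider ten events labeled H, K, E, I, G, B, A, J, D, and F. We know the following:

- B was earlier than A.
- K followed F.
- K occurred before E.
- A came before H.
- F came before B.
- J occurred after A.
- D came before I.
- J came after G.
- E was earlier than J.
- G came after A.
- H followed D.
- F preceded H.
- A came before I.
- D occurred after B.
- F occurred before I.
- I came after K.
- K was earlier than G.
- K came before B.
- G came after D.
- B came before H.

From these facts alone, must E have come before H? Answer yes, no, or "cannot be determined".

cannot be determined

No chain of stated constraints runs from E to H, and none runs from H to E either.
So the relative order of E and H is not fixed by the given facts.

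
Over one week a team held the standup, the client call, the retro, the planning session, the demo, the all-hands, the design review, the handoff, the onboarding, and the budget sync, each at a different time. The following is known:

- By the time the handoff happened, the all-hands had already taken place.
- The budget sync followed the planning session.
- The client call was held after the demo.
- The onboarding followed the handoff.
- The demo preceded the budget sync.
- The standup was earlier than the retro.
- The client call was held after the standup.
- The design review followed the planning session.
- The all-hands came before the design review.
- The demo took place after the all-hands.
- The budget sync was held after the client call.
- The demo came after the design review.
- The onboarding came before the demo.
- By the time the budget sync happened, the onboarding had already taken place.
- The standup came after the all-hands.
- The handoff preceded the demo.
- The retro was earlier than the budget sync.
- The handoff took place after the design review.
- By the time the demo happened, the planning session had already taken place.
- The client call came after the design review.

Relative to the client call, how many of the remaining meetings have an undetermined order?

Forced before the client call: the all-hands, the demo, the design review, the handoff, the onboarding, the planning session, and the standup; forced after the client call: the budget sync.
That leaves the retro with no forced order relative to the client call — 1.

1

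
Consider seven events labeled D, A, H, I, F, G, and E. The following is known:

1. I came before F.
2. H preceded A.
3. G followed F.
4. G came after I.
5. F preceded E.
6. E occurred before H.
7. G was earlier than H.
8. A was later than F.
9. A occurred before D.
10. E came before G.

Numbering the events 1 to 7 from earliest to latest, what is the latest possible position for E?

E must come before A, D, G, and H — 4 events forced after it.
Everything else can be placed before E in some valid order, so E can sit as late as position 7 − 4 = 3.

3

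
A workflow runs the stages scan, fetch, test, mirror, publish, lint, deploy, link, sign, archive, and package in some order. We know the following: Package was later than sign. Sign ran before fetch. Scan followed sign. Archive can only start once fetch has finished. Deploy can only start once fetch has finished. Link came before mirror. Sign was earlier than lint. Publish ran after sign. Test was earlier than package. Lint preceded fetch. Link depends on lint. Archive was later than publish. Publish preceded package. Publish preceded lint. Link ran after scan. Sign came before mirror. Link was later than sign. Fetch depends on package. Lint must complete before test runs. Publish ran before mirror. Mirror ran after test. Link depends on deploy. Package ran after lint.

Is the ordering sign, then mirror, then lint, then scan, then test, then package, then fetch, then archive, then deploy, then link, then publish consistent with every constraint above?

no

The constraints require test before mirror, but in the proposed sequence mirror appears ahead of test. That one violation is enough.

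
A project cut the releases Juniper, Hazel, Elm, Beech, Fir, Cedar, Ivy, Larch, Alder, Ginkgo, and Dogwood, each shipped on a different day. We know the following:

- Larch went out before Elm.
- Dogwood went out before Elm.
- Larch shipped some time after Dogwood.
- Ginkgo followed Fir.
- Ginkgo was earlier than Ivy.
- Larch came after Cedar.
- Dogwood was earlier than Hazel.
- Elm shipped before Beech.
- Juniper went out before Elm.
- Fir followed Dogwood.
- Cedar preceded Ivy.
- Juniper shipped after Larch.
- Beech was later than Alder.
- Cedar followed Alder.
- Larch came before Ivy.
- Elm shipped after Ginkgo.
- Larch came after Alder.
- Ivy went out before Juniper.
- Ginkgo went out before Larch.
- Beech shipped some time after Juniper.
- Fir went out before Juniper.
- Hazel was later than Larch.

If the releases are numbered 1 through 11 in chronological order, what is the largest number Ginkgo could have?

5

Ginkgo must come before Beech, Elm, Hazel, Ivy, Juniper, and Larch — 6 releases forced after it.
Everything else can be placed before Ginkgo in some valid order, so Ginkgo can sit as late as position 11 − 6 = 5.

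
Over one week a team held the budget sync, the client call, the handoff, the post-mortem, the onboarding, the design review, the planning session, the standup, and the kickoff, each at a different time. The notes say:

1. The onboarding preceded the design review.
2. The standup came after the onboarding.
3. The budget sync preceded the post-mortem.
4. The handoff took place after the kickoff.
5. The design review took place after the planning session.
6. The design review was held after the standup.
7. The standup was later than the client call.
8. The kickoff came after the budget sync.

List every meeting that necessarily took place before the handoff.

Directly stated before the handoff: the kickoff.
The budget sync reaches the handoff via the budget sync → the kickoff → the handoff.

the budget sync, the kickoff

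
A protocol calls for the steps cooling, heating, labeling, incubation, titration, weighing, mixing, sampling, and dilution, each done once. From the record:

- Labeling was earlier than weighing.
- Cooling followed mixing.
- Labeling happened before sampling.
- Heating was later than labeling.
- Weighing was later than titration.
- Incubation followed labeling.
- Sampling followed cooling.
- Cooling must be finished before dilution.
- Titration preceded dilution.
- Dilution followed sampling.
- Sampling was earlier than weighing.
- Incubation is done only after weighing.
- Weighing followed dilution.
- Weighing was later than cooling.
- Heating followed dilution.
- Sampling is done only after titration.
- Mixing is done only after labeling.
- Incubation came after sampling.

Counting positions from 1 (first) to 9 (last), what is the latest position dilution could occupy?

6

Dilution must come before heating, incubation, and weighing — 3 steps forced after it.
Everything else can be placed before dilution in some valid order, so dilution can sit as late as position 9 − 3 = 6.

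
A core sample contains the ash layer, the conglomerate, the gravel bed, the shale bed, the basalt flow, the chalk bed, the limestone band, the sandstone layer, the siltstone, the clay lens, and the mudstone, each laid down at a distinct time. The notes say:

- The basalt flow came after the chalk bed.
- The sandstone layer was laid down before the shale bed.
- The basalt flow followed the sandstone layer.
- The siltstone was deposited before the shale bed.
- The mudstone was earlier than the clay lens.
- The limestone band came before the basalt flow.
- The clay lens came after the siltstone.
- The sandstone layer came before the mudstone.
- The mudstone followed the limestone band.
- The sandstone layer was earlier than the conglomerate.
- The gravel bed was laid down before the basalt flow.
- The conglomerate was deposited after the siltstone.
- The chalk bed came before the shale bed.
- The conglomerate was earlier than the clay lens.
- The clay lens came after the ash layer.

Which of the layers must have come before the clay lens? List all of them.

the ash layer, the conglomerate, the limestone band, the mudstone, the sandstone layer, the siltstone

Directly stated before the clay lens: the ash layer, the conglomerate, the mudstone, and the siltstone.
The limestone band reaches the clay lens via the limestone band → the mudstone → the clay lens.
The sandstone layer reaches the clay lens via the sandstone layer → the conglomerate → the clay lens.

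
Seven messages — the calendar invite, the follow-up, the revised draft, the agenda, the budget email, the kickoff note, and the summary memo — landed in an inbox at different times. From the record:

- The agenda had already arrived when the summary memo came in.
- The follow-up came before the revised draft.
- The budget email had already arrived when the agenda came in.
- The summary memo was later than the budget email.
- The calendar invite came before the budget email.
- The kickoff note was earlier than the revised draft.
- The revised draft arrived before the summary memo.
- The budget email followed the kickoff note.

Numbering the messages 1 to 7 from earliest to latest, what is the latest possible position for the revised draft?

The revised draft must come before the summary memo — 1 message forced after it.
Everything else can be placed before the revised draft in some valid order, so the revised draft can sit as late as position 7 − 1 = 6.

6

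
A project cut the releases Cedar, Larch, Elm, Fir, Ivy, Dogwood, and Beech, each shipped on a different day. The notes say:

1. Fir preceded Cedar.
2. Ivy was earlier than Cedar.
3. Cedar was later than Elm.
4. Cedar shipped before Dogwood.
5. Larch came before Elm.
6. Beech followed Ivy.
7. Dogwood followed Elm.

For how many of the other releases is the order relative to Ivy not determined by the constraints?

Forced after Ivy: Beech, Cedar, and Dogwood.
That leaves Elm, Fir, and Larch with no forced order relative to Ivy — 3.

3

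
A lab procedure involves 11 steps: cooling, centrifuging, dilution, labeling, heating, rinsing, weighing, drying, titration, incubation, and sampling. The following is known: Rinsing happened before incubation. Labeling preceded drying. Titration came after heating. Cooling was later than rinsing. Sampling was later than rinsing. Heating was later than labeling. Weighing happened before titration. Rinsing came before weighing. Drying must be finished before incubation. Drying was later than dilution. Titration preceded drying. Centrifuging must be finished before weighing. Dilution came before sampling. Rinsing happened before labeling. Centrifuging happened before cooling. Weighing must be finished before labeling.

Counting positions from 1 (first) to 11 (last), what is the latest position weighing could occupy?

Weighing must come before drying, heating, incubation, labeling, and titration — 5 steps forced after it.
Everything else can be placed before weighing in some valid order, so weighing can sit as late as position 11 − 5 = 6.

6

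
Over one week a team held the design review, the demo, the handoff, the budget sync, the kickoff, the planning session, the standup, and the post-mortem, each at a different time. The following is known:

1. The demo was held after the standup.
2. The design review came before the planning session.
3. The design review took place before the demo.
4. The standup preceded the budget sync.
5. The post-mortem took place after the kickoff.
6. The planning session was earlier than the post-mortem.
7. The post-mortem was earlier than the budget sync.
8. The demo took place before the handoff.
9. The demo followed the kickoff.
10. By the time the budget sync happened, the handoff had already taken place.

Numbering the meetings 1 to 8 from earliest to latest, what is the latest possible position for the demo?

6

The demo must come before the budget sync and the handoff — 2 meetings forced after it.
Everything else can be placed before the demo in some valid order, so the demo can sit as late as position 8 − 2 = 6.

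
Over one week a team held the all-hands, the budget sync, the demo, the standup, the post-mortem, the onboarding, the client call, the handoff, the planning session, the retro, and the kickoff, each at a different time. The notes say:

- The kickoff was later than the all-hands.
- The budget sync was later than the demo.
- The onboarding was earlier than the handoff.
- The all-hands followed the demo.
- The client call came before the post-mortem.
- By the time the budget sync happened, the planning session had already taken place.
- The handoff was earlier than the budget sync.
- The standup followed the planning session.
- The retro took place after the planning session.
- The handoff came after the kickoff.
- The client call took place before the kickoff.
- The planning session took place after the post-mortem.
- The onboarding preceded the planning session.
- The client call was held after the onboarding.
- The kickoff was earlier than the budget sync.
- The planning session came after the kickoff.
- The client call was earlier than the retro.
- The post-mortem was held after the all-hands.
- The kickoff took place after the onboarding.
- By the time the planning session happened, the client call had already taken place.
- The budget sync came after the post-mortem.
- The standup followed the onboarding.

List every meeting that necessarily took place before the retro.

the all-hands, the client call, the demo, the kickoff, the onboarding, the planning session, the post-mortem

Directly stated before the retro: the client call and the planning session.
The all-hands reaches the retro via the all-hands → the kickoff → the planning session → the retro.
The demo reaches the retro via the demo → the all-hands → the kickoff → the planning session → the retro.
The kickoff reaches the retro via the kickoff → the planning session → the retro.
Likewise the onboarding and the post-mortem each reach the retro by chaining the stated constraints.
No chain forces the handoff (or any of the others) ahead of the retro.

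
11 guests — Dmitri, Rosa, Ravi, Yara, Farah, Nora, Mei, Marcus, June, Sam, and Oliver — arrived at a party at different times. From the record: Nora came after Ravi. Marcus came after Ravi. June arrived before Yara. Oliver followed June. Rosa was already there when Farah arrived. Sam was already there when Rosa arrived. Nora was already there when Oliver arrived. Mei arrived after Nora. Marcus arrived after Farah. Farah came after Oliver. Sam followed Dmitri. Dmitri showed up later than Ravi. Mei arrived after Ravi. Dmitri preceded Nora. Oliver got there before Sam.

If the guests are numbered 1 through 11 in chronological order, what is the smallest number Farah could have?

Dmitri, June, Nora, Oliver, Ravi, Rosa, and Sam must all come before Farah — 7 forced predecessors.
Nothing else is forced ahead of Farah, so their earliest slot is position 7 + 1 = 8.

8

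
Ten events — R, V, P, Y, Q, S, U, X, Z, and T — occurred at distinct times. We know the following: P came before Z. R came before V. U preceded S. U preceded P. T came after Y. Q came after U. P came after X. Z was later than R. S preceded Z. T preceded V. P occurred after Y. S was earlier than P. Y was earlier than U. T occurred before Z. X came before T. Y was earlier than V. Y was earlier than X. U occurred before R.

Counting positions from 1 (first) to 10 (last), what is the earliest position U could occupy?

Y must come before U — 1 forced predecessor.
Nothing else is forced ahead of U, so its earliest slot is position 1 + 1 = 2.

2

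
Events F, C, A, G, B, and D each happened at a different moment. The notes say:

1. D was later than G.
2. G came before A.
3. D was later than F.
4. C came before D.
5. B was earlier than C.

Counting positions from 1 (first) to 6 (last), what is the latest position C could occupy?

C must come before D — 1 event forced after it.
Everything else can be placed before C in some valid order, so C can sit as late as position 6 − 1 = 5.

5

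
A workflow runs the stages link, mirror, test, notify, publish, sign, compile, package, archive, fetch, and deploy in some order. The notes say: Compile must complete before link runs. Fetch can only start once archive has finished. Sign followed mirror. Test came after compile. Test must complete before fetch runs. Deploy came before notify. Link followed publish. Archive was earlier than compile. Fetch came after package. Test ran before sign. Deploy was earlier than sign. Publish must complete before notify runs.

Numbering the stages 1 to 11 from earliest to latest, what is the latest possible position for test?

Test must come before fetch and sign — 2 stages forced after it.
Everything else can be placed before test in some valid order, so test can sit as late as position 11 − 2 = 9.

9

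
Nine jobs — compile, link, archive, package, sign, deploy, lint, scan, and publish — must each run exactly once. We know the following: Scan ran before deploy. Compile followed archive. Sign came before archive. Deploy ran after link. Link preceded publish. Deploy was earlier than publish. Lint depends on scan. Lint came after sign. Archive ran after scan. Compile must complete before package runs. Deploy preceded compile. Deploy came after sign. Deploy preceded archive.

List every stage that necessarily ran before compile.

archive, deploy, link, scan, sign

Directly stated before compile: archive and deploy.
Link reaches compile via link → deploy → compile.
Scan reaches compile via scan → archive → compile.
Sign reaches compile via sign → archive → compile.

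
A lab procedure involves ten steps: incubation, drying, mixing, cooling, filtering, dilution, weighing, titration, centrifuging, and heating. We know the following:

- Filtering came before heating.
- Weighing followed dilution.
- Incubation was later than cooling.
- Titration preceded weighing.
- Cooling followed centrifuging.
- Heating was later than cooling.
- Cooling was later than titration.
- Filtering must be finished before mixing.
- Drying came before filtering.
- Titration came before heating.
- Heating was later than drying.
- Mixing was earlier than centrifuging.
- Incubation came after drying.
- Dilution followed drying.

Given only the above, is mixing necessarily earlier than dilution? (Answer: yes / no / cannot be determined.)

cannot be determined

No chain of stated constraints runs from mixing to dilution, and none runs from dilution to mixing either.
So the relative order of mixing and dilution is not fixed by the given facts.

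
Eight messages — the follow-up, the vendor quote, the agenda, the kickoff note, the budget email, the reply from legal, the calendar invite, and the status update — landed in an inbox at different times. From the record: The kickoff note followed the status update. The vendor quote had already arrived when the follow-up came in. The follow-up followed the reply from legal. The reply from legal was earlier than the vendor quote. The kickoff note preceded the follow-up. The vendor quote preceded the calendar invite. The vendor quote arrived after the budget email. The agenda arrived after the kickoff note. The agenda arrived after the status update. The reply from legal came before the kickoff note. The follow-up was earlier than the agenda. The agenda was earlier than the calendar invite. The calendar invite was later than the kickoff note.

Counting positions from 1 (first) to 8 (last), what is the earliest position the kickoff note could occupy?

The reply from legal and the status update must both come before the kickoff note — 2 forced predecessors.
Nothing else is forced ahead of the kickoff note, so its earliest slot is position 2 + 1 = 3.

3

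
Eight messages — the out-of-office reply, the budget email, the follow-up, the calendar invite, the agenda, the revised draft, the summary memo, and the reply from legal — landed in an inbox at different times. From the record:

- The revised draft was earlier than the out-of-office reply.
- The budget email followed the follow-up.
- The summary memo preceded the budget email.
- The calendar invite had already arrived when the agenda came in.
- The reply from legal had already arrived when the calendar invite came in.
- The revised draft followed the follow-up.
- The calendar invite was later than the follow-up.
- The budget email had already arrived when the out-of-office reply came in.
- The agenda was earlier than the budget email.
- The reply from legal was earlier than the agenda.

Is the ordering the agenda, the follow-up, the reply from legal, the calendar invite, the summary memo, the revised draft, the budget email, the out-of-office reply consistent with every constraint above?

no

The constraints require the reply from legal before the agenda, but in the proposed sequence the agenda appears ahead of the reply from legal. That one violation is enough.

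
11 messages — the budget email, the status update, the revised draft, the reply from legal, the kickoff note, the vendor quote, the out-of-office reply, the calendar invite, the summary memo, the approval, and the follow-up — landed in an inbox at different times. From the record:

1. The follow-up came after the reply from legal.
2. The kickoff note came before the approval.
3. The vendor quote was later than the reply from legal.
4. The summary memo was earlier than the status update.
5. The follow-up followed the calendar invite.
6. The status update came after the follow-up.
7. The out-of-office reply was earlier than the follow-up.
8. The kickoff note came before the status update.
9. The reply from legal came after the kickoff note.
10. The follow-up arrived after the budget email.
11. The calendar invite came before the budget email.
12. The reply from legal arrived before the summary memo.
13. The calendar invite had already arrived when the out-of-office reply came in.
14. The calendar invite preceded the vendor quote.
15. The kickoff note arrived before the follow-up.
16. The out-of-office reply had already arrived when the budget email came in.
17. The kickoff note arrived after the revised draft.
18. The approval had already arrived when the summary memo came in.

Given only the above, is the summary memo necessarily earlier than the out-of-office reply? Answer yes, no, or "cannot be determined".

cannot be determined

No chain of stated constraints runs from the summary memo to the out-of-office reply, and none runs from the out-of-office reply to the summary memo either.
So the relative order of the summary memo and the out-of-office reply is not fixed by the given facts.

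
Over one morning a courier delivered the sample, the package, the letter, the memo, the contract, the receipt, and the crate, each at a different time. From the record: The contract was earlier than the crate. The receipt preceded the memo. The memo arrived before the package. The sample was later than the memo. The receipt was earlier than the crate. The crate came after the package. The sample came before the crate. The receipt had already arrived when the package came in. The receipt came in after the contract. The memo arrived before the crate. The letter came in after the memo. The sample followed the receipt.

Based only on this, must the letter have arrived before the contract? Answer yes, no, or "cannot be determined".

no

Tracing the constraints gives the contract → the receipt → the memo → the letter, so the contract must come before the letter.
That means the letter cannot be before the contract.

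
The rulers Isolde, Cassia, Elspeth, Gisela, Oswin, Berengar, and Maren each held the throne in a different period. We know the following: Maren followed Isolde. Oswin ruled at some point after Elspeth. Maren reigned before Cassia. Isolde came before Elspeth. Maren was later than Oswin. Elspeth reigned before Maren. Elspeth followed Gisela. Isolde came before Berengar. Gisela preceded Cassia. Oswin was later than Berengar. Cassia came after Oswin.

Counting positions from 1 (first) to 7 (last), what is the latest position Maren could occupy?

6

Maren must come before Cassia — 1 ruler forced after them.
Everything else can be placed before Maren in some valid order, so Maren can sit as late as position 7 − 1 = 6.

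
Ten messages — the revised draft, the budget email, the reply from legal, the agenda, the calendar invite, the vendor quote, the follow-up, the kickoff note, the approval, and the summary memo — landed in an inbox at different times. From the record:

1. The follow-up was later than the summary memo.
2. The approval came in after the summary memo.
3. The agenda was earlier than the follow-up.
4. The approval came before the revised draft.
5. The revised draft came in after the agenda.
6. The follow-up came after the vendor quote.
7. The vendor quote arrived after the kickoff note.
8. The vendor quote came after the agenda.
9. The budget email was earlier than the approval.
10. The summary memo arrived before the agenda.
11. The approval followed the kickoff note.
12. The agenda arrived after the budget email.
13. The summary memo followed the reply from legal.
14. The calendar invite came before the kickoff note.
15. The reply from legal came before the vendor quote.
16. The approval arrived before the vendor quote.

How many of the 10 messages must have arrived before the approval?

Directly stated before the approval: the budget email, the kickoff note, and the summary memo.
The calendar invite reaches the approval via the calendar invite → the kickoff note → the approval.
The reply from legal reaches the approval via the reply from legal → the summary memo → the approval.
That's the budget email, the calendar invite, the kickoff note, the reply from legal, and the summary memo — 5 in all.

5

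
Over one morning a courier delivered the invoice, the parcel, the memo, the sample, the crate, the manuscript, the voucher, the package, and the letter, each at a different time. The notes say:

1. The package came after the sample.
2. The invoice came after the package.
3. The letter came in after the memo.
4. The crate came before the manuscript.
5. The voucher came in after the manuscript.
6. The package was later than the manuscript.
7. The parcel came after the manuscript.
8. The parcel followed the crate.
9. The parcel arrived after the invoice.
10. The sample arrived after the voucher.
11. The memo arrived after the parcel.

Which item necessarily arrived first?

The crate has a chain of constraints placing it before every other item, so the crate must be first.

the crate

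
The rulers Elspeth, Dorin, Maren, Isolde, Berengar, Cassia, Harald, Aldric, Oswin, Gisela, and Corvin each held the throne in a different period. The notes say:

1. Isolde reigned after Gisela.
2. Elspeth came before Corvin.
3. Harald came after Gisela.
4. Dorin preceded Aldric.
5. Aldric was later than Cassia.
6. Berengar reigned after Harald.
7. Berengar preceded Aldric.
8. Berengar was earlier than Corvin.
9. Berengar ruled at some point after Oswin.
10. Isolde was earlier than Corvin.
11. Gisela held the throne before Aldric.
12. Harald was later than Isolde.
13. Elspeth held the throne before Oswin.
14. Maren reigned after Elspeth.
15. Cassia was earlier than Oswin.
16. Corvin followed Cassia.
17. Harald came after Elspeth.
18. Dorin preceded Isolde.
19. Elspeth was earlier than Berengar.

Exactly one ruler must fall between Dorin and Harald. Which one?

Isolde

Tracing the constraints gives Dorin → Isolde → Harald, so Isolde sits after Dorin and before Harald.
No other ruler is forced both after Dorin and before Harald.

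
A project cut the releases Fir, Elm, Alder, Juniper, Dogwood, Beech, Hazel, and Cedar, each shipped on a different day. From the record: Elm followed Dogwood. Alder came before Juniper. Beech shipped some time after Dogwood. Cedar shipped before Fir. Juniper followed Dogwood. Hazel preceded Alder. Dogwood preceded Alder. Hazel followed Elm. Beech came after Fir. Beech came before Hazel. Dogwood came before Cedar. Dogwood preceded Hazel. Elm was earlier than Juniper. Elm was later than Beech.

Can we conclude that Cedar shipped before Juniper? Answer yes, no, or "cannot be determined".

Chain the constraints: Cedar → Fir → Beech → Elm → Juniper. Each link is directly stated, so Cedar comes before Juniper.

yes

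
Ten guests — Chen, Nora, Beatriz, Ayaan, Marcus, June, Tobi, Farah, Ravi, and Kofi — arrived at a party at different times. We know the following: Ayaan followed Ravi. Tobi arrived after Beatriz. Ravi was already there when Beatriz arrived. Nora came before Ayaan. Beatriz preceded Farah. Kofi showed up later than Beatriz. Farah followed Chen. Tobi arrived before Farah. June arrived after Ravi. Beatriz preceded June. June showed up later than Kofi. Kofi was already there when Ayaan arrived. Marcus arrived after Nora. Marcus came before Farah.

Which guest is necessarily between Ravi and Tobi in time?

Tracing the constraints gives Ravi → Beatriz → Tobi, so Beatriz sits after Ravi and before Tobi.
No other guest is forced both after Ravi and before Tobi.

Beatriz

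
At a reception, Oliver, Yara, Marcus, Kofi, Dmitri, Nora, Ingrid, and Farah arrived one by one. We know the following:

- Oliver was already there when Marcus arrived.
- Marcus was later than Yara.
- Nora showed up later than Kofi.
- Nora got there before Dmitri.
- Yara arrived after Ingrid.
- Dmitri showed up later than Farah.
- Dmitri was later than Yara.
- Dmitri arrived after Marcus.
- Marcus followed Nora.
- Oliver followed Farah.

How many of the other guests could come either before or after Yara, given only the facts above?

Forced before Yara: Ingrid; forced after Yara: Dmitri and Marcus.
That leaves Farah, Kofi, Nora, and Oliver with no forced order relative to Yara — 4.

4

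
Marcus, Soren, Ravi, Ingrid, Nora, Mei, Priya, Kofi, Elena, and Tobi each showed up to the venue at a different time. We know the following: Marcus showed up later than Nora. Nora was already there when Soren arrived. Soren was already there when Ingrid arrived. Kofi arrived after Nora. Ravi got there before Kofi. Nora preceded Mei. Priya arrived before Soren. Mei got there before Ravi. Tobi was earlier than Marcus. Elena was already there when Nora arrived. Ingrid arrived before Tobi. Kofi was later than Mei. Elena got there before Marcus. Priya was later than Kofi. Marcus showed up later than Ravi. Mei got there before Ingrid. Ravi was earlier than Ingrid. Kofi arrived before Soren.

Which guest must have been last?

Marcus

Every other guest has a chain of constraints placing them before Marcus, so Marcus is last.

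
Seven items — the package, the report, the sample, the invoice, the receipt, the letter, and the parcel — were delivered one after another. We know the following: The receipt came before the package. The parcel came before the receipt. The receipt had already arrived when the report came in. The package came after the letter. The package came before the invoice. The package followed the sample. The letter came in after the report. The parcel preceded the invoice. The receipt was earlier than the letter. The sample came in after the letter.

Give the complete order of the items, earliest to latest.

The constraints fix every adjacent pair, so only one ordering works:
the parcel → the receipt → the report → the letter → the sample → the package → the invoice.

the parcel, the receipt, the report, the letter, the sample, the package, the invoice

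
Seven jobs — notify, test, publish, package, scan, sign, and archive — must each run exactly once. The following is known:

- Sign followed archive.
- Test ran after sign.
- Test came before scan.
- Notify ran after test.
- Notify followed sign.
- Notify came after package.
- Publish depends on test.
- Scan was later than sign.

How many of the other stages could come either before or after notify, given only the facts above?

2

Forced before notify: archive, package, sign, and test.
That leaves publish and scan with no forced order relative to notify — 2.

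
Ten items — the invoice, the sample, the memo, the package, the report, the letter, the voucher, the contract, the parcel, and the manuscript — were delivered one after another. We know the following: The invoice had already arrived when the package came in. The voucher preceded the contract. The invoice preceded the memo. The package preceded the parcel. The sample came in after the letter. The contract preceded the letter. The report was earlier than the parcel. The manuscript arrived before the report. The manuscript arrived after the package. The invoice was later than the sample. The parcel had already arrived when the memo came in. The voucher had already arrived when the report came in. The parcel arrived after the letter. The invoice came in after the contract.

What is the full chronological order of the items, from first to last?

the voucher, the contract, the letter, the sample, the invoice, the package, the manuscript, the report, the parcel, the memo

The constraints fix every adjacent pair, so only one ordering works:
the voucher → the contract → the letter → the sample → the invoice → the package → the manuscript → the report → the parcel → the memo.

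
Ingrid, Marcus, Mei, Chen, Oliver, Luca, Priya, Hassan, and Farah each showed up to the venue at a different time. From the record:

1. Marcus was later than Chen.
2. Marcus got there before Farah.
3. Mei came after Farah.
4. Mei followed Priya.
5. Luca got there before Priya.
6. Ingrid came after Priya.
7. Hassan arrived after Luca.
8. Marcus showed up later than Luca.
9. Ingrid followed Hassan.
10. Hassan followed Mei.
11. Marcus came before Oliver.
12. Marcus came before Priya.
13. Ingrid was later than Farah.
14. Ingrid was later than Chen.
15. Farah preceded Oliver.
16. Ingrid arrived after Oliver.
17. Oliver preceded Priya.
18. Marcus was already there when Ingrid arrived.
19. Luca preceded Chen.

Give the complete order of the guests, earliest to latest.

The constraints fix every adjacent pair, so only one ordering works:
Luca → Chen → Marcus → Farah → Oliver → Priya → Mei → Hassan → Ingrid.

Luca, Chen, Marcus, Farah, Oliver, Priya, Mei, Hassan, Ingrid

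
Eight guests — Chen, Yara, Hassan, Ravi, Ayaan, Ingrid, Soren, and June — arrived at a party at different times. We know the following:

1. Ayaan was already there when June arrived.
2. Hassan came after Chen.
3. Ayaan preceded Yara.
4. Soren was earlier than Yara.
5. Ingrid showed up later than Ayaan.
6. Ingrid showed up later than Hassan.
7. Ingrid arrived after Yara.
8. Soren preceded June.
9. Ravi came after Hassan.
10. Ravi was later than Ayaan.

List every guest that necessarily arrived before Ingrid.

Ayaan, Chen, Hassan, Soren, Yara

Directly stated before Ingrid: Ayaan, Hassan, and Yara.
Chen reaches Ingrid via Chen → Hassan → Ingrid.
Soren reaches Ingrid via Soren → Yara → Ingrid.
No chain forces June (or any of the others) ahead of Ingrid.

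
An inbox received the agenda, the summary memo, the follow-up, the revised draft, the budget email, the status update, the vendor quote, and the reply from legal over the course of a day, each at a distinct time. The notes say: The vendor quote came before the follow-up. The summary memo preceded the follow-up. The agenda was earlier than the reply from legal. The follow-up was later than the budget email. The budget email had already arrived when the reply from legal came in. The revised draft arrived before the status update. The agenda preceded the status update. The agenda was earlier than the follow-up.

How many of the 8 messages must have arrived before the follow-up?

4

Directly stated before the follow-up: the agenda, the budget email, the summary memo, and the vendor quote.
That's the agenda, the budget email, the summary memo, and the vendor quote — 4 in all.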